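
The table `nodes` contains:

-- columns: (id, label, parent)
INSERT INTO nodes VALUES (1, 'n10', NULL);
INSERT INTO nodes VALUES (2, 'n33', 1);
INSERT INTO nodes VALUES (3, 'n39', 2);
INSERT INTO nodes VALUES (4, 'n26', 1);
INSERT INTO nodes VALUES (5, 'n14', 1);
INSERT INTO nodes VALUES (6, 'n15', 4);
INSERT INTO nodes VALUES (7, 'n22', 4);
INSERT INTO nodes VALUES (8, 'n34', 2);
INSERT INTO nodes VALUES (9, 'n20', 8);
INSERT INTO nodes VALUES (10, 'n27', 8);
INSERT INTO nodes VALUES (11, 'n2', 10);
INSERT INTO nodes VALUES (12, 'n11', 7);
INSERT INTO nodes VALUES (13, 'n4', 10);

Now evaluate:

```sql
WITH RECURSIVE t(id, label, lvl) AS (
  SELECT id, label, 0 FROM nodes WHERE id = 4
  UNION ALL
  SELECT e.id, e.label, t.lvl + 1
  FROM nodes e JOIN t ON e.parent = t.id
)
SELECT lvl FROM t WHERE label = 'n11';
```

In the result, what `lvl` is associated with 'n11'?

2

Base: id=4 (n26) at lvl 0.
Iteration 1: rows with parent in {4} -> n15 (id 6, lvl 1), n22 (id 7, lvl 1).
Iteration 2: rows with parent in {6,7} -> n11 (id 12, lvl 2).
Iteration 3: no rows with parent in {12}; recursion stops.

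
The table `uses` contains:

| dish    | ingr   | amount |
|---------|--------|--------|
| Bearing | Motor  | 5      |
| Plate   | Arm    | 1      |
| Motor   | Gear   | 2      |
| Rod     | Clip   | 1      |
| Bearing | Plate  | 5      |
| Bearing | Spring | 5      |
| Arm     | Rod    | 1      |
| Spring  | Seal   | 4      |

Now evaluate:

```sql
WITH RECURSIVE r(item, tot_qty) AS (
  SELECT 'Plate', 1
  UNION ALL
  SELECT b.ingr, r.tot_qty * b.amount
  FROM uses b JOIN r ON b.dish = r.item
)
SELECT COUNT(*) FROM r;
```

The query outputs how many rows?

Base: (Plate, tot_qty=1).
Iteration 1: components of {Plate} -> Arm = 1*1 = 1.
Iteration 2: components of {Arm} -> Rod = 1*1 = 1.
Iteration 3: components of {Rod} -> Clip = 1*1 = 1.
Iteration 4: no further components; recursion stops.
Total rows emitted: 4.

4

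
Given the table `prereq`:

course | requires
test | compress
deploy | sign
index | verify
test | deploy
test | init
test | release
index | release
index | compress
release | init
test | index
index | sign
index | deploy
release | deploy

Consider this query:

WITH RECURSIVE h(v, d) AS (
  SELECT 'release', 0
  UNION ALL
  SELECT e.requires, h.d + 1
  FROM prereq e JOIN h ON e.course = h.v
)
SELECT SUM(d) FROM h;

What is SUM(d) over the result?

4

Base: (release, d=0).
Iteration 1: edges from {release} -> (deploy, d=1), (init, d=1).
Iteration 2: edges from {deploy,init} -> (sign, d=2).
Iteration 3: no outgoing edges from {sign}; recursion stops.
SUM(d) = 0 + 1 + 1 + 2 = 4.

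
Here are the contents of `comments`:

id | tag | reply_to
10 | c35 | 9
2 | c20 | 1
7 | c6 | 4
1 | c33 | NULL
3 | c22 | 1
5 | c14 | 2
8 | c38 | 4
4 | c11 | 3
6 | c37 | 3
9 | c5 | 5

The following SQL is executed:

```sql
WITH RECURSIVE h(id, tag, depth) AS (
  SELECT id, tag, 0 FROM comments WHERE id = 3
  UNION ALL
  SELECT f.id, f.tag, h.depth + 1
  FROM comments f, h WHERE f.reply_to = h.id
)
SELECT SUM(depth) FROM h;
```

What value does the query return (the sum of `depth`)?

6

Base: id=3 (c22) at depth 0.
Iteration 1: rows with reply_to in {3} -> c11 (id 4, depth 1), c37 (id 6, depth 1).
Iteration 2: rows with reply_to in {4,6} -> c6 (id 7, depth 2), c38 (id 8, depth 2).
Iteration 3: no rows with reply_to in {7,8}; recursion stops.
SUM(depth) = 0 + 1 + 1 + 2 + 2 = 6.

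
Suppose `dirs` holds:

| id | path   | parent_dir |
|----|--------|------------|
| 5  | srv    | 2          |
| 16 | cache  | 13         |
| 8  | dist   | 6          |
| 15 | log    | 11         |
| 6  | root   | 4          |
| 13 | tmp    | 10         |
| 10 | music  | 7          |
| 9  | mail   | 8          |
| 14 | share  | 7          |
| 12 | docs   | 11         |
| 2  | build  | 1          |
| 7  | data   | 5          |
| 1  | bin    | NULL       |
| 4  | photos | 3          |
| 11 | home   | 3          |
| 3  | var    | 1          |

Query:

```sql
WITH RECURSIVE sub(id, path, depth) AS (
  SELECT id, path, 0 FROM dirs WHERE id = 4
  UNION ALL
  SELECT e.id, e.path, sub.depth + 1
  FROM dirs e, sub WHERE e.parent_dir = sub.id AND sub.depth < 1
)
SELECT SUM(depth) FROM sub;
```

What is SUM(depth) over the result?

Base: id=4 (photos) at depth 0.
Iteration 1: rows with parent_dir in {4} -> root (id 6, depth 1).
Iteration 2: depth < 1 fails for all current rows; recursion stops.
SUM(depth) = 0 + 1 = 1.

1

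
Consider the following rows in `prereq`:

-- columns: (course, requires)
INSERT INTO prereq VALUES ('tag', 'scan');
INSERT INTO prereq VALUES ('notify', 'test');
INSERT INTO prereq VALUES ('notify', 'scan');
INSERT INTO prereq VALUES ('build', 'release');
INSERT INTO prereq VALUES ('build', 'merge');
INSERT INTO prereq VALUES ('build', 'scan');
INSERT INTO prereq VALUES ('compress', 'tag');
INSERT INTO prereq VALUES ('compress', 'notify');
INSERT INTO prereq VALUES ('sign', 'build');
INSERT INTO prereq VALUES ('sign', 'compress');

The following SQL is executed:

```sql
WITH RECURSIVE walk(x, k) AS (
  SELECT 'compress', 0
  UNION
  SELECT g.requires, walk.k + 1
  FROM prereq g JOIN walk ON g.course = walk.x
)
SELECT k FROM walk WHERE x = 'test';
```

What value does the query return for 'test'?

Base: (compress, k=0).
Iteration 1: edges from {compress} -> (notify, k=1), (tag, k=1).
Iteration 2: edges from {notify,tag} -> (scan, k=2), (test, k=2). [UNION drops 1 duplicate row(s)]
Iteration 3: no outgoing edges from {scan,test}; recursion stops.

2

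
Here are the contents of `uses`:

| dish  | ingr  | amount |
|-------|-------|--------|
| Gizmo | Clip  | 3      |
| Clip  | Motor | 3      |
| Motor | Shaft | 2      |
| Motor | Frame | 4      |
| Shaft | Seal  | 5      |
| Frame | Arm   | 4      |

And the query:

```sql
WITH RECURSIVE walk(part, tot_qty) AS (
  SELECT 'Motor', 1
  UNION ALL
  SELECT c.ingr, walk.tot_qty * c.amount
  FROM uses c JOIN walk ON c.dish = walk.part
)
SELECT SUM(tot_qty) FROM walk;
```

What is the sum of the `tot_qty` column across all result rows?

33

Base: (Motor, tot_qty=1).
Iteration 1: components of {Motor} -> Frame = 1*4 = 4, Shaft = 1*2 = 2.
Iteration 2: components of {Frame,Shaft} -> Arm = 4*4 = 16, Seal = 2*5 = 10.
Iteration 3: no further components; recursion stops.
SUM(tot_qty) = 1 + 2 + 4 + 10 + 16 = 33.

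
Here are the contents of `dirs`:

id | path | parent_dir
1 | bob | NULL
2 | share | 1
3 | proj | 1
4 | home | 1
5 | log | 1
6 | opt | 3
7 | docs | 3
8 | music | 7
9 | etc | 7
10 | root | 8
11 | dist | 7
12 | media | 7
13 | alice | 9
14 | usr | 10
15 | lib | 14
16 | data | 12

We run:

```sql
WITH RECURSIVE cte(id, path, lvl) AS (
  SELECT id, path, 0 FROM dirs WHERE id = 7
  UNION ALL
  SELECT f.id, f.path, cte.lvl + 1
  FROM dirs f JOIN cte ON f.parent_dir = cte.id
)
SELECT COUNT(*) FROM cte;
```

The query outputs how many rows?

Base: id=7 (docs) at lvl 0.
Iteration 1: rows with parent_dir in {7} -> music (id 8, lvl 1), etc (id 9, lvl 1), dist (id 11, lvl 1), media (id 12, lvl 1).
Iteration 2: rows with parent_dir in {8,9,11,12} -> root (id 10, lvl 2), alice (id 13, lvl 2), data (id 16, lvl 2).
Iteration 3: rows with parent_dir in {10,13,16} -> usr (id 14, lvl 3).
Iteration 4: rows with parent_dir in {14} -> lib (id 15, lvl 4).
Iteration 5: no rows with parent_dir in {15}; recursion stops.
Total rows emitted: 10.

10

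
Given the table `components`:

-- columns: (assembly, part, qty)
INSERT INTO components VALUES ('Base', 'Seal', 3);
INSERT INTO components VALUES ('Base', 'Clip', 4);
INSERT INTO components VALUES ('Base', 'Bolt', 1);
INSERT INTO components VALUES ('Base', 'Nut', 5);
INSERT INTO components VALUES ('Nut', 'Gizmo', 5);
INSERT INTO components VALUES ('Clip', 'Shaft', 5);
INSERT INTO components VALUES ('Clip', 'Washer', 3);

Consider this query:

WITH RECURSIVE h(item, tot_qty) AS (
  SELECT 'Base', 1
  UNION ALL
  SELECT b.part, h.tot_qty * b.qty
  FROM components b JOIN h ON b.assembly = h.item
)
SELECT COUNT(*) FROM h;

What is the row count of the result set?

8

Base: (Base, tot_qty=1).
Iteration 1: components of {Base} -> Bolt = 1*1 = 1, Clip = 1*4 = 4, Nut = 1*5 = 5, Seal = 1*3 = 3.
Iteration 2: components of {Bolt,Clip,Nut,Seal} -> Gizmo = 5*5 = 25, Shaft = 4*5 = 20, Washer = 4*3 = 12.
Iteration 3: no further components; recursion stops.
Total rows emitted: 8.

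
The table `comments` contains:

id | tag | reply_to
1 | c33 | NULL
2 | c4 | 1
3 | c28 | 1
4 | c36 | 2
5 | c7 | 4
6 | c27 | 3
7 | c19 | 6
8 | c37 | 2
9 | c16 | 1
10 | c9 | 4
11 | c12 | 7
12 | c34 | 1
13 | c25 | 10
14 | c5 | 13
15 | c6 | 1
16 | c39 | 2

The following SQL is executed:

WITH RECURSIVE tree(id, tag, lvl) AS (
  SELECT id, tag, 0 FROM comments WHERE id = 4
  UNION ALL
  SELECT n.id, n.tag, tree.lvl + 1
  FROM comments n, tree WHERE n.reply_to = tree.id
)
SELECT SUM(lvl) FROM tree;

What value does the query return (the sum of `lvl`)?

7

Base: id=4 (c36) at lvl 0.
Iteration 1: rows with reply_to in {4} -> c7 (id 5, lvl 1), c9 (id 10, lvl 1).
Iteration 2: rows with reply_to in {5,10} -> c25 (id 13, lvl 2).
Iteration 3: rows with reply_to in {13} -> c5 (id 14, lvl 3).
Iteration 4: no rows with reply_to in {14}; recursion stops.
SUM(lvl) = 0 + 1 + 1 + 2 + 3 = 7.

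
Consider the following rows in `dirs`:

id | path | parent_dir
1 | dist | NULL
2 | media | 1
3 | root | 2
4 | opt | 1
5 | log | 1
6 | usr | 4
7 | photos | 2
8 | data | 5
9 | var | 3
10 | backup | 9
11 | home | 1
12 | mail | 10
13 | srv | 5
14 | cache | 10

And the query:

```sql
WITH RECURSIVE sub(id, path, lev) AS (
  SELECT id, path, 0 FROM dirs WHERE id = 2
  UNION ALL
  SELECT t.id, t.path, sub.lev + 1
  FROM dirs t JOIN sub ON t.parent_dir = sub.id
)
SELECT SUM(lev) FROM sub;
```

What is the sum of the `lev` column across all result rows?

Base: id=2 (media) at lev 0.
Iteration 1: rows with parent_dir in {2} -> root (id 3, lev 1), photos (id 7, lev 1).
Iteration 2: rows with parent_dir in {3,7} -> var (id 9, lev 2).
Iteration 3: rows with parent_dir in {9} -> backup (id 10, lev 3).
Iteration 4: rows with parent_dir in {10} -> mail (id 12, lev 4), cache (id 14, lev 4).
Iteration 5: no rows with parent_dir in {12,14}; recursion stops.
SUM(lev) = 0 + 1 + 1 + 2 + 3 + 4 + 4 = 15.

15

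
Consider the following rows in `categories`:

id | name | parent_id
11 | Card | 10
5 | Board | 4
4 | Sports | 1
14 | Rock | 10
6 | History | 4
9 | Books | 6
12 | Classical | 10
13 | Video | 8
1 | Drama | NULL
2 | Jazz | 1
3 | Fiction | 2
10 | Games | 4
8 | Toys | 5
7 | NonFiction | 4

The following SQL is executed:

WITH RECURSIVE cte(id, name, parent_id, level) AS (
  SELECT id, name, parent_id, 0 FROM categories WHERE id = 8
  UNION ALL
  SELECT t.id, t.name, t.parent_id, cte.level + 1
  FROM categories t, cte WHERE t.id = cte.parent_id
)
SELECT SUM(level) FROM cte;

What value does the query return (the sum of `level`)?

Base: id=8 (Toys), parent_id=5, level 0.
Iteration 1: join on id=5 -> Board (id 5, parent_id=4, level 1).
Iteration 2: join on id=4 -> Sports (id 4, parent_id=1, level 2).
Iteration 3: join on id=1 -> Drama (id 1, parent_id=NULL, level 3).
Iteration 4: parent_id is NULL; no match; recursion stops.
SUM(level) = 0 + 1 + 2 + 3 = 6.

6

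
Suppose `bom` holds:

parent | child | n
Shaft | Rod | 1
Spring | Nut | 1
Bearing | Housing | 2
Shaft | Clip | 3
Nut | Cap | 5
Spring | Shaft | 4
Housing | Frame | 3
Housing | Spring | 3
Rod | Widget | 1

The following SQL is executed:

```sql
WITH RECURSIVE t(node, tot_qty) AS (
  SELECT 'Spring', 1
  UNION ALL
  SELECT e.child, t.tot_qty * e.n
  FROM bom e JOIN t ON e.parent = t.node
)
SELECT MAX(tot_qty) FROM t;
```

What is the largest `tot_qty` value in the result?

12

Base: (Spring, tot_qty=1).
Iteration 1: components of {Spring} -> Nut = 1*1 = 1, Shaft = 1*4 = 4.
Iteration 2: components of {Nut,Shaft} -> Cap = 1*5 = 5, Clip = 4*3 = 12, Rod = 4*1 = 4.
Iteration 3: components of {Cap,Clip,Rod} -> Widget = 4*1 = 4.
Iteration 4: no further components; recursion stops.
tot_qty values: 1, 1, 4, 5, 12, 4, 4; the maximum is 12.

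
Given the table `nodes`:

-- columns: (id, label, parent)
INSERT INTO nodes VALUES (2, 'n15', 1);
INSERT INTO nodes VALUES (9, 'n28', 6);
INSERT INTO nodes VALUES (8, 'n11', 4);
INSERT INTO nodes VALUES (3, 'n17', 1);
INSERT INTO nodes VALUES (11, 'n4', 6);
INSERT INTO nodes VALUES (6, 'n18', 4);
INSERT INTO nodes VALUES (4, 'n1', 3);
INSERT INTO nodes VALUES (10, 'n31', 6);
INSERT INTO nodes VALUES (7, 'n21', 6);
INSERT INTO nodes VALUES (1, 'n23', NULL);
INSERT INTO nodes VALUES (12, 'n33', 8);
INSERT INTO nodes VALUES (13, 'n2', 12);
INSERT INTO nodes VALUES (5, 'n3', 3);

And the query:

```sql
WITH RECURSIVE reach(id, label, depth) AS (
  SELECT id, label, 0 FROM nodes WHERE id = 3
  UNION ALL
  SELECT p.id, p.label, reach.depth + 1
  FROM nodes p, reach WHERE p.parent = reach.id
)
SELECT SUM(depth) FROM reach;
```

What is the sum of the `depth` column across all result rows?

25

Base: id=3 (n17) at depth 0.
Iteration 1: rows with parent in {3} -> n1 (id 4, depth 1), n3 (id 5, depth 1).
Iteration 2: rows with parent in {4,5} -> n18 (id 6, depth 2), n11 (id 8, depth 2).
Iteration 3: rows with parent in {6,8} -> n21 (id 7, depth 3), n28 (id 9, depth 3), n31 (id 10, depth 3), n4 (id 11, depth 3), n33 (id 12, depth 3).
Iteration 4: rows with parent in {7,9,10,11,12} -> n2 (id 13, depth 4).
Iteration 5: no rows with parent in {13}; recursion stops.
SUM(depth) = 0 + 1 + 1 + 2 + 2 + 3 + 3 + 3 + 3 + 3 + 4 = 25.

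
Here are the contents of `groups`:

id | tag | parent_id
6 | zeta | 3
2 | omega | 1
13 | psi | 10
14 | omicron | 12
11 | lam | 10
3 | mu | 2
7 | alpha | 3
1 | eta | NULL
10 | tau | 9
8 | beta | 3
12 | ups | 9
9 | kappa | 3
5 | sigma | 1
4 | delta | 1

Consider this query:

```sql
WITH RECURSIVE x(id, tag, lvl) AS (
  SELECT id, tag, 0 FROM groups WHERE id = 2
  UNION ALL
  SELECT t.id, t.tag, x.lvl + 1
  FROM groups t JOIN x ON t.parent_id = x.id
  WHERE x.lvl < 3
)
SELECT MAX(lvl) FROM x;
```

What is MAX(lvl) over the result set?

Base: id=2 (omega) at lvl 0.
Iteration 1: rows with parent_id in {2} -> mu (id 3, lvl 1).
Iteration 2: rows with parent_id in {3} -> zeta (id 6, lvl 2), alpha (id 7, lvl 2), beta (id 8, lvl 2), kappa (id 9, lvl 2).
Iteration 3: rows with parent_id in {6,7,8,9} -> tau (id 10, lvl 3), ups (id 12, lvl 3).
Iteration 4: lvl < 3 fails for all current rows; recursion stops.
lvl values: 0, 1, 2, 2, 2, 2, 3, 3; the maximum is 3.

3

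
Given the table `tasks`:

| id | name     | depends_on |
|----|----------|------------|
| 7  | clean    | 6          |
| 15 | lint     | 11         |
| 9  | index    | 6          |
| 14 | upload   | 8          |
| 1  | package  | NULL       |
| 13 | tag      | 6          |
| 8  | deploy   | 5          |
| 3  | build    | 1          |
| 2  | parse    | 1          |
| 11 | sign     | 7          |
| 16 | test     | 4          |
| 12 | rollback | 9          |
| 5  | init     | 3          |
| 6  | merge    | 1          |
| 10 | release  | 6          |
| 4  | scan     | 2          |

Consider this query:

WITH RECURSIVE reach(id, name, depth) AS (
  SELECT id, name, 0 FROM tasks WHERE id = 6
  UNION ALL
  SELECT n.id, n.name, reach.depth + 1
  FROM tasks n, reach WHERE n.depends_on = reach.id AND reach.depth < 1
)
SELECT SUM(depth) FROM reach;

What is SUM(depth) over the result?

Base: id=6 (merge) at depth 0.
Iteration 1: rows with depends_on in {6} -> clean (id 7, depth 1), index (id 9, depth 1), release (id 10, depth 1), tag (id 13, depth 1).
Iteration 2: depth < 1 fails for all current rows; recursion stops.
SUM(depth) = 0 + 1 + 1 + 1 + 1 = 4.

4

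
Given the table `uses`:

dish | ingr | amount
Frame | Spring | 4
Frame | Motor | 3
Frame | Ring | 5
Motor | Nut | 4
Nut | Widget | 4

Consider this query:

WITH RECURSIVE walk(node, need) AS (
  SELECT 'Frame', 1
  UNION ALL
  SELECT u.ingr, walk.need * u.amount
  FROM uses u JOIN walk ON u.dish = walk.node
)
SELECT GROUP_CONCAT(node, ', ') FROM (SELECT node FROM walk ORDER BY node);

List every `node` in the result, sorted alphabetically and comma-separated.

Base: (Frame, need=1).
Iteration 1: components of {Frame} -> Motor = 1*3 = 3, Ring = 1*5 = 5, Spring = 1*4 = 4.
Iteration 2: components of {Motor,Ring,Spring} -> Nut = 3*4 = 12.
Iteration 3: components of {Nut} -> Widget = 12*4 = 48.
Iteration 4: no further components; recursion stops.

Frame, Motor, Nut, Ring, Spring, Widget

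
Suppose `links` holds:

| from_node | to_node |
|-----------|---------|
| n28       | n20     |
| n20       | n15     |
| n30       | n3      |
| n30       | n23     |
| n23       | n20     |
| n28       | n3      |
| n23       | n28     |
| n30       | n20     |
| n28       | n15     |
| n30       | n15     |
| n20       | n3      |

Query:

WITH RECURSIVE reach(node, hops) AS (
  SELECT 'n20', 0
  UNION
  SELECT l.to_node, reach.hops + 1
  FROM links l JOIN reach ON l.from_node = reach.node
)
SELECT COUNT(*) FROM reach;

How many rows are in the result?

3

Base: (n20, hops=0).
Iteration 1: edges from {n20} -> (n15, hops=1), (n3, hops=1).
Iteration 2: no outgoing edges from {n15,n3}; recursion stops.
Total rows emitted: 3.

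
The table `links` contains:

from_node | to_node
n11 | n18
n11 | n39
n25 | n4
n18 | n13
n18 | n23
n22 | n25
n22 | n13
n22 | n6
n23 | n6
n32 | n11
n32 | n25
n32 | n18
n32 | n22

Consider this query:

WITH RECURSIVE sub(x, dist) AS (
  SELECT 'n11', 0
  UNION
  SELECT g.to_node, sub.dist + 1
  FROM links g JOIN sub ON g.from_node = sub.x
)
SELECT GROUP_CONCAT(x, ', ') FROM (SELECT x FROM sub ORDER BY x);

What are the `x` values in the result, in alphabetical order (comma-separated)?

Base: (n11, dist=0).
Iteration 1: edges from {n11} -> (n18, dist=1), (n39, dist=1).
Iteration 2: edges from {n18,n39} -> (n13, dist=2), (n23, dist=2).
Iteration 3: edges from {n13,n23} -> (n6, dist=3).
Iteration 4: no outgoing edges from {n6}; recursion stops.

n11, n13, n18, n23, n39, n6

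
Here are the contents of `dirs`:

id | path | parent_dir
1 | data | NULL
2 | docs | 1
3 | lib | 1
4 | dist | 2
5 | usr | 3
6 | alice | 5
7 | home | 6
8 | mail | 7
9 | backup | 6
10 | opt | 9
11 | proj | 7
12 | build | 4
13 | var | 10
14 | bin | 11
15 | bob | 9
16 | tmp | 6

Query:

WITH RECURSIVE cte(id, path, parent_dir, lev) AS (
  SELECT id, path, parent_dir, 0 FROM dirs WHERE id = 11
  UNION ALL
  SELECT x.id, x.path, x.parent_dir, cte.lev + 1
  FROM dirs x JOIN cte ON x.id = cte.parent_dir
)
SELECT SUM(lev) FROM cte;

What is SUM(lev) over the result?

15

Base: id=11 (proj), parent_dir=7, lev 0.
Iteration 1: join on id=7 -> home (id 7, parent_dir=6, lev 1).
Iteration 2: join on id=6 -> alice (id 6, parent_dir=5, lev 2).
Iteration 3: join on id=5 -> usr (id 5, parent_dir=3, lev 3).
Iteration 4: join on id=3 -> lib (id 3, parent_dir=1, lev 4).
Iteration 5: join on id=1 -> data (id 1, parent_dir=NULL, lev 5).
Iteration 6: parent_dir is NULL; no match; recursion stops.
SUM(lev) = 0 + 1 + 2 + 3 + 4 + 5 = 15.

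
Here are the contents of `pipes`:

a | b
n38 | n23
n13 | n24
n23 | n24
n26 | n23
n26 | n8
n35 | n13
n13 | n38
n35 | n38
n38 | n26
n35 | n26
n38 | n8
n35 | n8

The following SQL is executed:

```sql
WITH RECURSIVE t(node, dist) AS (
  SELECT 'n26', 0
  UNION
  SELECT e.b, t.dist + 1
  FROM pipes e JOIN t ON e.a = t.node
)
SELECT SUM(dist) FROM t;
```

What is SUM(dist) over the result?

4

Base: (n26, dist=0).
Iteration 1: edges from {n26} -> (n23, dist=1), (n8, dist=1).
Iteration 2: edges from {n23,n8} -> (n24, dist=2).
Iteration 3: no outgoing edges from {n24}; recursion stops.
SUM(dist) = 0 + 1 + 1 + 2 = 4.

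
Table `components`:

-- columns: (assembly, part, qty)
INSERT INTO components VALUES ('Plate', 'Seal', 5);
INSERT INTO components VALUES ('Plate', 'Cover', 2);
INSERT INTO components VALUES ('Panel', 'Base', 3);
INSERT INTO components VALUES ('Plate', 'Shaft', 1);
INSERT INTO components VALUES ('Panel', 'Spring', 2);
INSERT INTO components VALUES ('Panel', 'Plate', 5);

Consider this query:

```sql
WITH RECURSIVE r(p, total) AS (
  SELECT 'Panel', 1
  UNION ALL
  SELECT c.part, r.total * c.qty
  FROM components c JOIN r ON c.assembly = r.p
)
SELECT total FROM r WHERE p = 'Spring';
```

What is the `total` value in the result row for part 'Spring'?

2

Base: (Panel, total=1).
Iteration 1: components of {Panel} -> Base = 1*3 = 3, Plate = 1*5 = 5, Spring = 1*2 = 2.
Iteration 2: components of {Base,Plate,Spring} -> Cover = 5*2 = 10, Seal = 5*5 = 25, Shaft = 5*1 = 5.
Iteration 3: no further components; recursion stops.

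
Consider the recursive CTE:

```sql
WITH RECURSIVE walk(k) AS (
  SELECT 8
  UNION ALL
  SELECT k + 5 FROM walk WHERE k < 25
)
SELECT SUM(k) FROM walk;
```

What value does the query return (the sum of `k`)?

Base: k=8.
Iteration 1: 8 < 25 holds -> k = 8 + 5 = 13.
Iteration 2: 13 < 25 holds -> k = 13 + 5 = 18.
Iteration 3: 18 < 25 holds -> k = 18 + 5 = 23.
Iteration 4: 23 < 25 holds -> k = 23 + 5 = 28.
Iteration 5: 28 < 25 fails; recursion stops.
SUM(k) = 8 + 13 + 18 + 23 + 28 = 90.

90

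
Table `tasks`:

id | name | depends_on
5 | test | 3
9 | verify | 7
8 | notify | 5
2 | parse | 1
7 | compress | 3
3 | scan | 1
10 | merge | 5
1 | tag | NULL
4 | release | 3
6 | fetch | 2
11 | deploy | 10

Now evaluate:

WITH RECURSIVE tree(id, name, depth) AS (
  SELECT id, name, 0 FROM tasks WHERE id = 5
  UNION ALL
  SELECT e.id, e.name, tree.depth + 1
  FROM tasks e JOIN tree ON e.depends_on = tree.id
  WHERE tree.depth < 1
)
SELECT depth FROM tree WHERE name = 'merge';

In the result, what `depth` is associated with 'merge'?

Base: id=5 (test) at depth 0.
Iteration 1: rows with depends_on in {5} -> notify (id 8, depth 1), merge (id 10, depth 1).
Iteration 2: depth < 1 fails for all current rows; recursion stops.

1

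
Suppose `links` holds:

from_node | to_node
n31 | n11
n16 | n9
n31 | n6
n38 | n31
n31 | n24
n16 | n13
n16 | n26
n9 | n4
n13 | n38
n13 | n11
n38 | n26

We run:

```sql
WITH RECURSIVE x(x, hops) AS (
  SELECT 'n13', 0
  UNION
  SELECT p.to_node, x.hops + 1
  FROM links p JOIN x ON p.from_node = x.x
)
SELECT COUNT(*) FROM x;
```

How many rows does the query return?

8

Base: (n13, hops=0).
Iteration 1: edges from {n13} -> (n11, hops=1), (n38, hops=1).
Iteration 2: edges from {n11,n38} -> (n26, hops=2), (n31, hops=2).
Iteration 3: edges from {n26,n31} -> (n11, hops=3), (n24, hops=3), (n6, hops=3).
Iteration 4: no outgoing edges from {n11,n24,n6}; recursion stops.
Total rows emitted: 8.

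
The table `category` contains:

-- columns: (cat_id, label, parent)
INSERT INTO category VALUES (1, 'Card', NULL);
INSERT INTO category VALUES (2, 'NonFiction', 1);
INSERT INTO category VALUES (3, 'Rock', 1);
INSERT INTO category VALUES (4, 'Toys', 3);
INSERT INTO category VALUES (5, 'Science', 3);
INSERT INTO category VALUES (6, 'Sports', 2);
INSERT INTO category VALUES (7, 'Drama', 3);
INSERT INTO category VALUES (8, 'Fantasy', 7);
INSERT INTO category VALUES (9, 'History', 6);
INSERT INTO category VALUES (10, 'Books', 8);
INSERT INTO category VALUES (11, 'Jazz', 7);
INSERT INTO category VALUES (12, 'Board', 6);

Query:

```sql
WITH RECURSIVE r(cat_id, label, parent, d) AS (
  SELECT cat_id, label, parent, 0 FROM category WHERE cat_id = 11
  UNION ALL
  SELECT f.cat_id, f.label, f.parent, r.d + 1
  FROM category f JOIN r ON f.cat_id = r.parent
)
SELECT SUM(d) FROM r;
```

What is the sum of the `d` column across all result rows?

6

Base: cat_id=11 (Jazz), parent=7, d 0.
Iteration 1: join on cat_id=7 -> Drama (id 7, parent=3, d 1).
Iteration 2: join on cat_id=3 -> Rock (id 3, parent=1, d 2).
Iteration 3: join on cat_id=1 -> Card (id 1, parent=NULL, d 3).
Iteration 4: parent is NULL; no match; recursion stops.
SUM(d) = 0 + 1 + 2 + 3 = 6.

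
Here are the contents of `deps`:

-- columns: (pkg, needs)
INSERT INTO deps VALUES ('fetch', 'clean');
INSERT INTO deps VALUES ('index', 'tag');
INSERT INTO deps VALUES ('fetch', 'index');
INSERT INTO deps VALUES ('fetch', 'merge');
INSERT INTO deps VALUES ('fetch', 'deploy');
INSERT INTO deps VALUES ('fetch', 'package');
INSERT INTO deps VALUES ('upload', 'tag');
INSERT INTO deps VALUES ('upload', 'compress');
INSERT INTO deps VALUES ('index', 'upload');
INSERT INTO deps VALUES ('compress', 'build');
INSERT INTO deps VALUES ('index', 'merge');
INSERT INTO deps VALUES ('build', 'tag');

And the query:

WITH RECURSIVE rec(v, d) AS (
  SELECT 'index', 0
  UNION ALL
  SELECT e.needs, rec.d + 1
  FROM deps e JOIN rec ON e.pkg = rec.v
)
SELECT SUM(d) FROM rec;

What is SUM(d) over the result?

14

Base: (index, d=0).
Iteration 1: edges from {index} -> (merge, d=1), (tag, d=1), (upload, d=1).
Iteration 2: edges from {merge,tag,upload} -> (compress, d=2), (tag, d=2).
Iteration 3: edges from {compress,tag} -> (build, d=3).
Iteration 4: edges from {build} -> (tag, d=4).
Iteration 5: no outgoing edges from {tag}; recursion stops.
SUM(d) = 0 + 1 + 1 + 1 + 2 + 2 + 3 + 4 = 14.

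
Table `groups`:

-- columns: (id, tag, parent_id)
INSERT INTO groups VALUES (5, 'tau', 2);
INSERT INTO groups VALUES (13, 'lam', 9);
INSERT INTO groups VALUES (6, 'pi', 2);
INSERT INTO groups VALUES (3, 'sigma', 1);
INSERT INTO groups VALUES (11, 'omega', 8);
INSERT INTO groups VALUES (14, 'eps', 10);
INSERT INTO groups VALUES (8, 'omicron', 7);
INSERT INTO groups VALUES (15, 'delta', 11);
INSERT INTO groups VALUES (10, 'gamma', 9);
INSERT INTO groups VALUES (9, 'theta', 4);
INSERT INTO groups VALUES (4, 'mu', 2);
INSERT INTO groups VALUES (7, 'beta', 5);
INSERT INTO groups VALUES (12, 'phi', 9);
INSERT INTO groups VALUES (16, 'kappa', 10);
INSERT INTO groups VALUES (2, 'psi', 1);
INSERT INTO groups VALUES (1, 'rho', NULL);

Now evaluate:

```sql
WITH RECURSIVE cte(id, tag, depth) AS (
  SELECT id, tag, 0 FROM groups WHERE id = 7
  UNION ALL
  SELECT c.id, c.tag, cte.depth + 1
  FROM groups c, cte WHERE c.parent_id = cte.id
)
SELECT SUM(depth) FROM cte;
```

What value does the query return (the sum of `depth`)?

6

Base: id=7 (beta) at depth 0.
Iteration 1: rows with parent_id in {7} -> omicron (id 8, depth 1).
Iteration 2: rows with parent_id in {8} -> omega (id 11, depth 2).
Iteration 3: rows with parent_id in {11} -> delta (id 15, depth 3).
Iteration 4: no rows with parent_id in {15}; recursion stops.
SUM(depth) = 0 + 1 + 2 + 3 = 6.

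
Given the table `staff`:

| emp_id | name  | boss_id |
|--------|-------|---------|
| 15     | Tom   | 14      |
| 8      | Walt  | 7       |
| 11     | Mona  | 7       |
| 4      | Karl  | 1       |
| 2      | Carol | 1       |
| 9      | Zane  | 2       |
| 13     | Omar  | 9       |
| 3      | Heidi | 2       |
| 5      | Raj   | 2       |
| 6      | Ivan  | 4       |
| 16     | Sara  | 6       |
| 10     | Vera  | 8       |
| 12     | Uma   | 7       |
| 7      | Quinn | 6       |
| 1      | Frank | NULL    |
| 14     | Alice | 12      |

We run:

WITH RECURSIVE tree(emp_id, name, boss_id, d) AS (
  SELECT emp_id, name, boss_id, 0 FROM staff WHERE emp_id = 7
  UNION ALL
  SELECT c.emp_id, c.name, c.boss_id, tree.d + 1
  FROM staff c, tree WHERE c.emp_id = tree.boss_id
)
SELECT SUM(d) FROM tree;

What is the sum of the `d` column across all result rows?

6

Base: emp_id=7 (Quinn), boss_id=6, d 0.
Iteration 1: join on emp_id=6 -> Ivan (id 6, boss_id=4, d 1).
Iteration 2: join on emp_id=4 -> Karl (id 4, boss_id=1, d 2).
Iteration 3: join on emp_id=1 -> Frank (id 1, boss_id=NULL, d 3).
Iteration 4: boss_id is NULL; no match; recursion stops.
SUM(d) = 0 + 1 + 2 + 3 = 6.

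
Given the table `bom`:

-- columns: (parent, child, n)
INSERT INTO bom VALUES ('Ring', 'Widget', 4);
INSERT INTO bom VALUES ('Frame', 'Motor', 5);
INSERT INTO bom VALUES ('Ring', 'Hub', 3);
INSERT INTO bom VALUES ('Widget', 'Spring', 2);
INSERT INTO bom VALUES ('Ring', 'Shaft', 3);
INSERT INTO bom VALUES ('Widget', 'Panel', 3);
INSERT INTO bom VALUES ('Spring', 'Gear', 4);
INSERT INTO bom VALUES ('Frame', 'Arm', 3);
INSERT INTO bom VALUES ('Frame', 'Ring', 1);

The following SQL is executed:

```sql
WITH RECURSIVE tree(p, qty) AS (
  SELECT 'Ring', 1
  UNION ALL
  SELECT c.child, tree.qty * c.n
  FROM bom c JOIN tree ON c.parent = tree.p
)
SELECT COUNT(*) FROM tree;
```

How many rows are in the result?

7

Base: (Ring, qty=1).
Iteration 1: components of {Ring} -> Hub = 1*3 = 3, Shaft = 1*3 = 3, Widget = 1*4 = 4.
Iteration 2: components of {Hub,Shaft,Widget} -> Panel = 4*3 = 12, Spring = 4*2 = 8.
Iteration 3: components of {Panel,Spring} -> Gear = 8*4 = 32.
Iteration 4: no further components; recursion stops.
Total rows emitted: 7.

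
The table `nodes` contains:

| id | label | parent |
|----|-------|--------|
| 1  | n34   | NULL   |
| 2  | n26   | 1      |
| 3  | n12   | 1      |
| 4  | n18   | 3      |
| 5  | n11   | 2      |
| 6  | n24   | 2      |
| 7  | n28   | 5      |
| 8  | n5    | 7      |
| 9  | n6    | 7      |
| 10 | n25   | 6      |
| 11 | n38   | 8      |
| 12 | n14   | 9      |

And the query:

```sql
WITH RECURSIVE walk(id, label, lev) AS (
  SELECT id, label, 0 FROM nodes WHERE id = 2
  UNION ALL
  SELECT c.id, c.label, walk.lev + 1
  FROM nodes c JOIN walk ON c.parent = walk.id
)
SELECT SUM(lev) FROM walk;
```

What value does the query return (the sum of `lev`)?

Base: id=2 (n26) at lev 0.
Iteration 1: rows with parent in {2} -> n11 (id 5, lev 1), n24 (id 6, lev 1).
Iteration 2: rows with parent in {5,6} -> n28 (id 7, lev 2), n25 (id 10, lev 2).
Iteration 3: rows with parent in {7,10} -> n5 (id 8, lev 3), n6 (id 9, lev 3).
Iteration 4: rows with parent in {8,9} -> n38 (id 11, lev 4), n14 (id 12, lev 4).
Iteration 5: no rows with parent in {11,12}; recursion stops.
SUM(lev) = 0 + 1 + 1 + 2 + 2 + 3 + 3 + 4 + 4 = 20.

20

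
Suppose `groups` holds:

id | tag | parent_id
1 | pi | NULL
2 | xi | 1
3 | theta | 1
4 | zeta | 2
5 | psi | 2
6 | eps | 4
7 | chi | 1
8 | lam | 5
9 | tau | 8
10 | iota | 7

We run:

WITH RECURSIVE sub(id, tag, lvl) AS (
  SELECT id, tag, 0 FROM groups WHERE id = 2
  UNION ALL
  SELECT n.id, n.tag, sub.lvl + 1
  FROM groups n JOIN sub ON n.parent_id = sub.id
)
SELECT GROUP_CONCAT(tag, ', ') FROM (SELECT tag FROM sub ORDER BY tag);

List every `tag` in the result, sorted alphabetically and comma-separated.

eps, lam, psi, tau, xi, zeta

Base: id=2 (xi) at lvl 0.
Iteration 1: rows with parent_id in {2} -> zeta (id 4, lvl 1), psi (id 5, lvl 1).
Iteration 2: rows with parent_id in {4,5} -> eps (id 6, lvl 2), lam (id 8, lvl 2).
Iteration 3: rows with parent_id in {6,8} -> tau (id 9, lvl 3).
Iteration 4: no rows with parent_id in {9}; recursion stops.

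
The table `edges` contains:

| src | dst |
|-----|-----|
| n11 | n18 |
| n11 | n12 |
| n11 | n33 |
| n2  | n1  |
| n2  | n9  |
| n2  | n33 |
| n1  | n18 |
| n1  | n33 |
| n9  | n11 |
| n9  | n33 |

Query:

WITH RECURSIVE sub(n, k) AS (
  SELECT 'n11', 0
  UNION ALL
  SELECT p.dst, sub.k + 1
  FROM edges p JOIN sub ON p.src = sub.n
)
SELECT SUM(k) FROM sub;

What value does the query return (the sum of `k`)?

3

Base: (n11, k=0).
Iteration 1: edges from {n11} -> (n12, k=1), (n18, k=1), (n33, k=1).
Iteration 2: no outgoing edges from {n12,n18,n33}; recursion stops.
SUM(k) = 0 + 1 + 1 + 1 = 3.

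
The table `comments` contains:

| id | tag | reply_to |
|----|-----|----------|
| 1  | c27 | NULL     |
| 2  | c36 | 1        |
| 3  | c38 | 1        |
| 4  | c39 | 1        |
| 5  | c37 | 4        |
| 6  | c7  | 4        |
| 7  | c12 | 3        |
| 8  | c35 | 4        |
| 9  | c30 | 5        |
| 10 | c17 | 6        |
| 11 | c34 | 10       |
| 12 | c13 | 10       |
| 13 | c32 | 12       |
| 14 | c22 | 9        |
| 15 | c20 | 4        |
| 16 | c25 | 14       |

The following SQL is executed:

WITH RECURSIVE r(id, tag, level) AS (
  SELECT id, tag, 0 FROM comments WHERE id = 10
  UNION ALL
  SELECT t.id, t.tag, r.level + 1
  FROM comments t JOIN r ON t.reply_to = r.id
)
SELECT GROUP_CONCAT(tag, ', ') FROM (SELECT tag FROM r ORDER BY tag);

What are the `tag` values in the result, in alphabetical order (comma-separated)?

Base: id=10 (c17) at level 0.
Iteration 1: rows with reply_to in {10} -> c34 (id 11, level 1), c13 (id 12, level 1).
Iteration 2: rows with reply_to in {11,12} -> c32 (id 13, level 2).
Iteration 3: no rows with reply_to in {13}; recursion stops.

c13, c17, c32, c34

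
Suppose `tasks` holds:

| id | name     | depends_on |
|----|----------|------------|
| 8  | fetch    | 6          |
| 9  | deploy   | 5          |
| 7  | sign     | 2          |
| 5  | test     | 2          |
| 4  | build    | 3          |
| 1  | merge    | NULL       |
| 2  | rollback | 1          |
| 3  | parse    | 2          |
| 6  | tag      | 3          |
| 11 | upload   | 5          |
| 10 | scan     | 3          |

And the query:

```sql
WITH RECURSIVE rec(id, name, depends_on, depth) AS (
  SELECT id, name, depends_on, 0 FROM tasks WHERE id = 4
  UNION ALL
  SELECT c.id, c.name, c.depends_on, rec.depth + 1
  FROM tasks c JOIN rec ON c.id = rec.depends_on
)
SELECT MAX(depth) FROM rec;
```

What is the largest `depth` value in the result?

Base: id=4 (build), depends_on=3, depth 0.
Iteration 1: join on id=3 -> parse (id 3, depends_on=2, depth 1).
Iteration 2: join on id=2 -> rollback (id 2, depends_on=1, depth 2).
Iteration 3: join on id=1 -> merge (id 1, depends_on=NULL, depth 3).
Iteration 4: depends_on is NULL; no match; recursion stops.
depth values: 0, 1, 2, 3; the maximum is 3.

3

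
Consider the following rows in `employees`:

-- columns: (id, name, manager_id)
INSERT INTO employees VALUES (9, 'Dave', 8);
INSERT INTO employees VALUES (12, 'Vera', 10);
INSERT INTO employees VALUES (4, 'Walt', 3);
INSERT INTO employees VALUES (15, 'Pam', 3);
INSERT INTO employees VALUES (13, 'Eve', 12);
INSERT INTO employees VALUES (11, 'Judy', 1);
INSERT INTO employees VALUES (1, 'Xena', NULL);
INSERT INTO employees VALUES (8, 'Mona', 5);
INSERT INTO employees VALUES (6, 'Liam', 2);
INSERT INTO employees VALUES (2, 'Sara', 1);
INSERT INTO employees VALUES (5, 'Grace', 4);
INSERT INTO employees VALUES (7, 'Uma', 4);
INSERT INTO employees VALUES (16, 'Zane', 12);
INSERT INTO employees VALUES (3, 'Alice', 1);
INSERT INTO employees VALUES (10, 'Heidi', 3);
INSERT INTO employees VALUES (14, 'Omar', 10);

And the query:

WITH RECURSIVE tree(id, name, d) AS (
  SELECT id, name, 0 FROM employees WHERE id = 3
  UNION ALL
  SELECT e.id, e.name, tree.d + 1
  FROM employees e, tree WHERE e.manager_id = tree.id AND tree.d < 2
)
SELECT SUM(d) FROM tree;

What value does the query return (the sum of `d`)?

11

Base: id=3 (Alice) at d 0.
Iteration 1: rows with manager_id in {3} -> Walt (id 4, d 1), Heidi (id 10, d 1), Pam (id 15, d 1).
Iteration 2: rows with manager_id in {4,10,15} -> Grace (id 5, d 2), Uma (id 7, d 2), Vera (id 12, d 2), Omar (id 14, d 2).
Iteration 3: d < 2 fails for all current rows; recursion stops.
SUM(d) = 0 + 1 + 1 + 1 + 2 + 2 + 2 + 2 = 11.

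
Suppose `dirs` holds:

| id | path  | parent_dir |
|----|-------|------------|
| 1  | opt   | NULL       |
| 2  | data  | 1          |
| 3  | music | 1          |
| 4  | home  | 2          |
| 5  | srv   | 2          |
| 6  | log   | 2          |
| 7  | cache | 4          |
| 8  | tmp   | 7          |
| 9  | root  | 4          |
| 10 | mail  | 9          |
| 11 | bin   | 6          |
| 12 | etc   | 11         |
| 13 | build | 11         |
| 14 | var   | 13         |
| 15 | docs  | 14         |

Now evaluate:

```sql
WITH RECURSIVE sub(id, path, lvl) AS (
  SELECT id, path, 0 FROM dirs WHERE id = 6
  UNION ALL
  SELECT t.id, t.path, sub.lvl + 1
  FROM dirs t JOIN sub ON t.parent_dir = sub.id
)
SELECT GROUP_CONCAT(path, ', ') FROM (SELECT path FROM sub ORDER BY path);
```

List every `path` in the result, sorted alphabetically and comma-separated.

bin, build, docs, etc, log, var

Base: id=6 (log) at lvl 0.
Iteration 1: rows with parent_dir in {6} -> bin (id 11, lvl 1).
Iteration 2: rows with parent_dir in {11} -> etc (id 12, lvl 2), build (id 13, lvl 2).
Iteration 3: rows with parent_dir in {12,13} -> var (id 14, lvl 3).
Iteration 4: rows with parent_dir in {14} -> docs (id 15, lvl 4).
Iteration 5: no rows with parent_dir in {15}; recursion stops.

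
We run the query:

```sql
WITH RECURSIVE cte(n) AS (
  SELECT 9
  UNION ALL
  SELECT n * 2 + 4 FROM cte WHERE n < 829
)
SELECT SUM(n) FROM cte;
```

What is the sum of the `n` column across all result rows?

Base: n=9.
Iteration 1: 9 < 829 holds -> n = 9 * 2 + 4 = 22.
Iteration 2: 22 < 829 holds -> n = 22 * 2 + 4 = 48.
Iteration 3: 48 < 829 holds -> n = 48 * 2 + 4 = 100.
Iteration 4: 100 < 829 holds -> n = 100 * 2 + 4 = 204.
Iteration 5: 204 < 829 holds -> n = 204 * 2 + 4 = 412.
Iteration 6: 412 < 829 holds -> n = 412 * 2 + 4 = 828.
Iteration 7: 828 < 829 holds -> n = 828 * 2 + 4 = 1660.
Iteration 8: 1660 < 829 fails; recursion stops.
SUM(n) = 9 + 22 + 48 + 100 + 204 + 412 + 828 + 1660 = 3283.

3283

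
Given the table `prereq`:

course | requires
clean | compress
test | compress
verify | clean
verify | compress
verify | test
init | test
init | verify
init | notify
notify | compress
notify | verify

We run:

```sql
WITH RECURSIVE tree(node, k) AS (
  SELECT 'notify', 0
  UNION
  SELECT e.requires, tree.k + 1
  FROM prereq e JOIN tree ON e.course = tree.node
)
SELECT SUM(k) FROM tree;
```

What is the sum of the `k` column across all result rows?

11

Base: (notify, k=0).
Iteration 1: edges from {notify} -> (compress, k=1), (verify, k=1).
Iteration 2: edges from {compress,verify} -> (clean, k=2), (compress, k=2), (test, k=2).
Iteration 3: edges from {clean,compress,test} -> (compress, k=3). [UNION drops 1 duplicate row(s)]
Iteration 4: no outgoing edges from {compress}; recursion stops.
SUM(k) = 0 + 1 + 1 + 2 + 2 + 2 + 3 = 11.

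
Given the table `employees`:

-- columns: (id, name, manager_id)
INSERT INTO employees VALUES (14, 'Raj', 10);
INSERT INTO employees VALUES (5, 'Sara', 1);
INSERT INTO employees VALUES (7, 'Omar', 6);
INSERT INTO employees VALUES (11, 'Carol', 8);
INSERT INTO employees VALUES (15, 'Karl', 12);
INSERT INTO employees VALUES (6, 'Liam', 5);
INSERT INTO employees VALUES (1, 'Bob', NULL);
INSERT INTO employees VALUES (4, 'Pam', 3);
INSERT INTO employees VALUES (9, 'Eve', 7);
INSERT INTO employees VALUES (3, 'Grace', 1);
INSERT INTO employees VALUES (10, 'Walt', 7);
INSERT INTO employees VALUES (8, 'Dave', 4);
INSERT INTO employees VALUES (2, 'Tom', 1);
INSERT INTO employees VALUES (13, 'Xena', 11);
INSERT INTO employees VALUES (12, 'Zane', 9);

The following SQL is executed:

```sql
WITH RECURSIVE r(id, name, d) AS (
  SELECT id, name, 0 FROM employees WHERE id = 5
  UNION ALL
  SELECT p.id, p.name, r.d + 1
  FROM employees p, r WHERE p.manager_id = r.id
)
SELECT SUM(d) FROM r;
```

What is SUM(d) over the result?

Base: id=5 (Sara) at d 0.
Iteration 1: rows with manager_id in {5} -> Liam (id 6, d 1).
Iteration 2: rows with manager_id in {6} -> Omar (id 7, d 2).
Iteration 3: rows with manager_id in {7} -> Eve (id 9, d 3), Walt (id 10, d 3).
Iteration 4: rows with manager_id in {9,10} -> Zane (id 12, d 4), Raj (id 14, d 4).
Iteration 5: rows with manager_id in {12,14} -> Karl (id 15, d 5).
Iteration 6: no rows with manager_id in {15}; recursion stops.
SUM(d) = 0 + 1 + 2 + 3 + 3 + 4 + 4 + 5 = 22.

22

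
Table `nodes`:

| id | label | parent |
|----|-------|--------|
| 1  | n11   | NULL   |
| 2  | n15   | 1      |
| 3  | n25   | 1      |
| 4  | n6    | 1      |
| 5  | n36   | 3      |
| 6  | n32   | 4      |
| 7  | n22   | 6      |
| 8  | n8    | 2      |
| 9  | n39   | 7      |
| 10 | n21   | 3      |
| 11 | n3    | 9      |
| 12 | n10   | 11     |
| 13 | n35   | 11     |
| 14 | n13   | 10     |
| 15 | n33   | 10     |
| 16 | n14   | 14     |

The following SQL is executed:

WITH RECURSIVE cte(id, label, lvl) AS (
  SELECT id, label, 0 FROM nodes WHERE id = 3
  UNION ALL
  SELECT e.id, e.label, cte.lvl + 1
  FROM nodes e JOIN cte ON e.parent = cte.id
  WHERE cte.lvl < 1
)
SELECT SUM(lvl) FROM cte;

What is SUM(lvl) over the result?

2

Base: id=3 (n25) at lvl 0.
Iteration 1: rows with parent in {3} -> n36 (id 5, lvl 1), n21 (id 10, lvl 1).
Iteration 2: lvl < 1 fails for all current rows; recursion stops.
SUM(lvl) = 0 + 1 + 1 = 2.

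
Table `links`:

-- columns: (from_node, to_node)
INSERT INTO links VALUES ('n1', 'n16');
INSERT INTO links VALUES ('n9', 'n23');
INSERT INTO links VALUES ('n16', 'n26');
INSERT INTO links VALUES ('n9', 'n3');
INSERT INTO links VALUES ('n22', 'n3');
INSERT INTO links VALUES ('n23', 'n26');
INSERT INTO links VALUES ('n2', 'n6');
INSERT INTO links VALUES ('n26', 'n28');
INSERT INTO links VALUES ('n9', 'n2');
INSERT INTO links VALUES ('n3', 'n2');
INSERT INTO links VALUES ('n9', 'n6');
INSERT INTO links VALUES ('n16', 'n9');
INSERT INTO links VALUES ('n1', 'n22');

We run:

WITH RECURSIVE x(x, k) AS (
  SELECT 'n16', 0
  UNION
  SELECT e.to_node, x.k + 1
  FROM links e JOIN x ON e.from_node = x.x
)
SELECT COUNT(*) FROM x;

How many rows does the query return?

13

Base: (n16, k=0).
Iteration 1: edges from {n16} -> (n26, k=1), (n9, k=1).
Iteration 2: edges from {n26,n9} -> (n2, k=2), (n23, k=2), (n28, k=2), (n3, k=2), (n6, k=2).
Iteration 3: edges from {n2,n23,n28,n3,n6} -> (n2, k=3), (n26, k=3), (n6, k=3).
Iteration 4: edges from {n2,n26,n6} -> (n28, k=4), (n6, k=4).
Iteration 5: no outgoing edges from {n28,n6}; recursion stops.
Total rows emitted: 13.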